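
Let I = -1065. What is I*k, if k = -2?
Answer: 2130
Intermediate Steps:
I*k = -1065*(-2) = 2130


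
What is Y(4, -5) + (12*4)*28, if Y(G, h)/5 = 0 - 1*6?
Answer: 1314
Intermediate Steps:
Y(G, h) = -30 (Y(G, h) = 5*(0 - 1*6) = 5*(0 - 6) = 5*(-6) = -30)
Y(4, -5) + (12*4)*28 = -30 + (12*4)*28 = -30 + 48*28 = -30 + 1344 = 1314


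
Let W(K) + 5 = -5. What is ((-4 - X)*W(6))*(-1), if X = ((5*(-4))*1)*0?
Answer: -40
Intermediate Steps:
W(K) = -10 (W(K) = -5 - 5 = -10)
X = 0 (X = -20*1*0 = -20*0 = 0)
((-4 - X)*W(6))*(-1) = ((-4 - 1*0)*(-10))*(-1) = ((-4 + 0)*(-10))*(-1) = -4*(-10)*(-1) = 40*(-1) = -40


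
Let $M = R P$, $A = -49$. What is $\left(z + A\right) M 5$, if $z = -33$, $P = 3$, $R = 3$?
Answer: $-3690$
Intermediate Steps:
$M = 9$ ($M = 3 \cdot 3 = 9$)
$\left(z + A\right) M 5 = \left(-33 - 49\right) 9 \cdot 5 = \left(-82\right) 45 = -3690$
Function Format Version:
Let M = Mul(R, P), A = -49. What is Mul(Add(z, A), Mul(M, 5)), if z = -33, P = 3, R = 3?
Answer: -3690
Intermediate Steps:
M = 9 (M = Mul(3, 3) = 9)
Mul(Add(z, A), Mul(M, 5)) = Mul(Add(-33, -49), Mul(9, 5)) = Mul(-82, 45) = -3690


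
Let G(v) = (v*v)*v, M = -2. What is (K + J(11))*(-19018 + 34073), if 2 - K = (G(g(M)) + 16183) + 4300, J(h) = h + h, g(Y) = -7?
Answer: -302846380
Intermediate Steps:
G(v) = v³ (G(v) = v²*v = v³)
J(h) = 2*h
K = -20138 (K = 2 - (((-7)³ + 16183) + 4300) = 2 - ((-343 + 16183) + 4300) = 2 - (15840 + 4300) = 2 - 1*20140 = 2 - 20140 = -20138)
(K + J(11))*(-19018 + 34073) = (-20138 + 2*11)*(-19018 + 34073) = (-20138 + 22)*15055 = -20116*15055 = -302846380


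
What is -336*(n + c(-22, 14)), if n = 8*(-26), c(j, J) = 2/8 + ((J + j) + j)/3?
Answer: 73164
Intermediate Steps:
c(j, J) = ¼ + J/3 + 2*j/3 (c(j, J) = 2*(⅛) + (J + 2*j)*(⅓) = ¼ + (J/3 + 2*j/3) = ¼ + J/3 + 2*j/3)
n = -208
-336*(n + c(-22, 14)) = -336*(-208 + (¼ + (⅓)*14 + (⅔)*(-22))) = -336*(-208 + (¼ + 14/3 - 44/3)) = -336*(-208 - 39/4) = -336*(-871/4) = 73164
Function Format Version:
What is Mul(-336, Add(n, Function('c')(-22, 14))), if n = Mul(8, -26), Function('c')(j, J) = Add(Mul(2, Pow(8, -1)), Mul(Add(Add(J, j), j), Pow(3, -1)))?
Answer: 73164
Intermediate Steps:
Function('c')(j, J) = Add(Rational(1, 4), Mul(Rational(1, 3), J), Mul(Rational(2, 3), j)) (Function('c')(j, J) = Add(Mul(2, Rational(1, 8)), Mul(Add(J, Mul(2, j)), Rational(1, 3))) = Add(Rational(1, 4), Add(Mul(Rational(1, 3), J), Mul(Rational(2, 3), j))) = Add(Rational(1, 4), Mul(Rational(1, 3), J), Mul(Rational(2, 3), j)))
n = -208
Mul(-336, Add(n, Function('c')(-22, 14))) = Mul(-336, Add(-208, Add(Rational(1, 4), Mul(Rational(1, 3), 14), Mul(Rational(2, 3), -22)))) = Mul(-336, Add(-208, Add(Rational(1, 4), Rational(14, 3), Rational(-44, 3)))) = Mul(-336, Add(-208, Rational(-39, 4))) = Mul(-336, Rational(-871, 4)) = 73164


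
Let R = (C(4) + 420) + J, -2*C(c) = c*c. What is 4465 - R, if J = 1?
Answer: 4052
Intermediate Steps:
C(c) = -c²/2 (C(c) = -c*c/2 = -c²/2)
R = 413 (R = (-½*4² + 420) + 1 = (-½*16 + 420) + 1 = (-8 + 420) + 1 = 412 + 1 = 413)
4465 - R = 4465 - 1*413 = 4465 - 413 = 4052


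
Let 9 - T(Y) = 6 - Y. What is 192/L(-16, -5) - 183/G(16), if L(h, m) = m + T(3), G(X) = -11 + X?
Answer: 777/5 ≈ 155.40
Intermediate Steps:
T(Y) = 3 + Y (T(Y) = 9 - (6 - Y) = 9 + (-6 + Y) = 3 + Y)
L(h, m) = 6 + m (L(h, m) = m + (3 + 3) = m + 6 = 6 + m)
192/L(-16, -5) - 183/G(16) = 192/(6 - 5) - 183/(-11 + 16) = 192/1 - 183/5 = 192*1 - 183*1/5 = 192 - 183/5 = 777/5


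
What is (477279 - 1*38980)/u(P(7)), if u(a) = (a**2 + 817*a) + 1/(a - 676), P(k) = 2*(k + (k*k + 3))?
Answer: 244570842/61564139 ≈ 3.9726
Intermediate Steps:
P(k) = 6 + 2*k + 2*k**2 (P(k) = 2*(k + (k**2 + 3)) = 2*(k + (3 + k**2)) = 2*(3 + k + k**2) = 6 + 2*k + 2*k**2)
u(a) = a**2 + 1/(-676 + a) + 817*a (u(a) = (a**2 + 817*a) + 1/(-676 + a) = a**2 + 1/(-676 + a) + 817*a)
(477279 - 1*38980)/u(P(7)) = (477279 - 1*38980)/(((1 + (6 + 2*7 + 2*7**2)**3 - 552292*(6 + 2*7 + 2*7**2) + 141*(6 + 2*7 + 2*7**2)**2)/(-676 + (6 + 2*7 + 2*7**2)))) = (477279 - 38980)/(((1 + (6 + 14 + 2*49)**3 - 552292*(6 + 14 + 2*49) + 141*(6 + 14 + 2*49)**2)/(-676 + (6 + 14 + 2*49)))) = 438299/(((1 + (6 + 14 + 98)**3 - 552292*(6 + 14 + 98) + 141*(6 + 14 + 98)**2)/(-676 + (6 + 14 + 98)))) = 438299/(((1 + 118**3 - 552292*118 + 141*118**2)/(-676 + 118))) = 438299/(((1 + 1643032 - 65170456 + 141*13924)/(-558))) = 438299/((-(1 + 1643032 - 65170456 + 1963284)/558)) = 438299/((-1/558*(-61564139))) = 438299/(61564139/558) = 438299*(558/61564139) = 244570842/61564139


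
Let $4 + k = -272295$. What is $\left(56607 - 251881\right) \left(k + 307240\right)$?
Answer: $-6823068834$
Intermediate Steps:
$k = -272299$ ($k = -4 - 272295 = -272299$)
$\left(56607 - 251881\right) \left(k + 307240\right) = \left(56607 - 251881\right) \left(-272299 + 307240\right) = \left(-195274\right) 34941 = -6823068834$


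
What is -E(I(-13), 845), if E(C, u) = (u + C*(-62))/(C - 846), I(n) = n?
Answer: 1651/859 ≈ 1.9220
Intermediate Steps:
E(C, u) = (u - 62*C)/(-846 + C)
-E(I(-13), 845) = -(845 - 62*(-13))/(-846 - 13) = -(845 + 806)/(-859) = -(-1)*1651/859 = -1*(-1651/859) = 1651/859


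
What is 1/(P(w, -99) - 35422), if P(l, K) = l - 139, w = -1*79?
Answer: -1/35640 ≈ -2.8058e-5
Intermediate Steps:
w = -79
P(l, K) = -139 + l
1/(P(w, -99) - 35422) = 1/((-139 - 79) - 35422) = 1/(-218 - 35422) = 1/(-35640) = -1/35640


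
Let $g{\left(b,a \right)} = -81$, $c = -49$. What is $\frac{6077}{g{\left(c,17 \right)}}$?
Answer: $- \frac{6077}{81} \approx -75.025$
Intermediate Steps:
$\frac{6077}{g{\left(c,17 \right)}} = \frac{6077}{-81} = 6077 \left(- \frac{1}{81}\right) = - \frac{6077}{81}$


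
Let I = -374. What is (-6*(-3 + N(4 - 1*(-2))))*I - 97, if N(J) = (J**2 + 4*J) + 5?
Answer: 139031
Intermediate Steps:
N(J) = 5 + J**2 + 4*J
(-6*(-3 + N(4 - 1*(-2))))*I - 97 = -6*(-3 + (5 + (4 - 1*(-2))**2 + 4*(4 - 1*(-2))))*(-374) - 97 = -6*(-3 + (5 + (4 + 2)**2 + 4*(4 + 2)))*(-374) - 97 = -6*(-3 + (5 + 6**2 + 4*6))*(-374) - 97 = -6*(-3 + (5 + 36 + 24))*(-374) - 97 = -6*(-3 + 65)*(-374) - 97 = -6*62*(-374) - 97 = -372*(-374) - 97 = 139128 - 97 = 139031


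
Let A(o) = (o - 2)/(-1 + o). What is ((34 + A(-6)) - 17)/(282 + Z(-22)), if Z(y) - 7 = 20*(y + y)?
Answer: -127/4137 ≈ -0.030699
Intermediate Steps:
A(o) = (-2 + o)/(-1 + o)
Z(y) = 7 + 40*y (Z(y) = 7 + 20*(y + y) = 7 + 20*(2*y) = 7 + 40*y)
((34 + A(-6)) - 17)/(282 + Z(-22)) = ((34 + (-2 - 6)/(-1 - 6)) - 17)/(282 + (7 + 40*(-22))) = ((34 - 8/(-7)) - 17)/(282 + (7 - 880)) = ((34 - ⅐*(-8)) - 17)/(282 - 873) = ((34 + 8/7) - 17)/(-591) = (246/7 - 17)*(-1/591) = (127/7)*(-1/591) = -127/4137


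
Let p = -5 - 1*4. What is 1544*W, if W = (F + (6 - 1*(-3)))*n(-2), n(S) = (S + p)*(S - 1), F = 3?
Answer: 611424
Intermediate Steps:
p = -9 (p = -5 - 4 = -9)
n(S) = (-1 + S)*(-9 + S) (n(S) = (S - 9)*(S - 1) = (-9 + S)*(-1 + S) = (-1 + S)*(-9 + S))
W = 396 (W = (3 + (6 - 1*(-3)))*(9 + (-2)² - 10*(-2)) = (3 + (6 + 3))*(9 + 4 + 20) = (3 + 9)*33 = 12*33 = 396)
1544*W = 1544*396 = 611424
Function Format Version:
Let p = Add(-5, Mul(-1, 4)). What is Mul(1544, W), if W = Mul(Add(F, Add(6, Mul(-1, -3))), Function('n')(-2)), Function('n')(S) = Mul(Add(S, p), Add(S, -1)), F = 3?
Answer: 611424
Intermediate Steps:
p = -9 (p = Add(-5, -4) = -9)
Function('n')(S) = Mul(Add(-1, S), Add(-9, S)) (Function('n')(S) = Mul(Add(S, -9), Add(S, -1)) = Mul(Add(-9, S), Add(-1, S)) = Mul(Add(-1, S), Add(-9, S)))
W = 396 (W = Mul(Add(3, Add(6, Mul(-1, -3))), Add(9, Pow(-2, 2), Mul(-10, -2))) = Mul(Add(3, Add(6, 3)), Add(9, 4, 20)) = Mul(Add(3, 9), 33) = Mul(12, 33) = 396)
Mul(1544, W) = Mul(1544, 396) = 611424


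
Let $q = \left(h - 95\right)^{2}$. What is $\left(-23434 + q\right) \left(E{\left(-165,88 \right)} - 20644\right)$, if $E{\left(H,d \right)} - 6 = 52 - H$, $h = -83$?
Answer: $-168473250$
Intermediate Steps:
$E{\left(H,d \right)} = 58 - H$ ($E{\left(H,d \right)} = 6 - \left(-52 + H\right) = 58 - H$)
$q = 31684$ ($q = \left(-83 - 95\right)^{2} = \left(-178\right)^{2} = 31684$)
$\left(-23434 + q\right) \left(E{\left(-165,88 \right)} - 20644\right) = \left(-23434 + 31684\right) \left(\left(58 - -165\right) - 20644\right) = 8250 \left(\left(58 + 165\right) - 20644\right) = 8250 \left(223 - 20644\right) = 8250 \left(-20421\right) = -168473250$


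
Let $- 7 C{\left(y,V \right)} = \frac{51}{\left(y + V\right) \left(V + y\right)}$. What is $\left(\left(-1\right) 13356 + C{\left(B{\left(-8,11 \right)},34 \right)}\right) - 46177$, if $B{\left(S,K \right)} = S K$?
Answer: $- \frac{405062549}{6804} \approx -59533.0$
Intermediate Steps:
$B{\left(S,K \right)} = K S$
$C{\left(y,V \right)} = - \frac{51}{7 \left(V + y\right)^{2}}$ ($C{\left(y,V \right)} = - \frac{51 \frac{1}{\left(y + V\right) \left(V + y\right)}}{7} = - \frac{51 \frac{1}{\left(V + y\right) \left(V + y\right)}}{7} = - \frac{51 \frac{1}{\left(V + y\right)^{2}}}{7} = - \frac{51}{7 \left(V + y\right)^{2}}$)
$\left(\left(-1\right) 13356 + C{\left(B{\left(-8,11 \right)},34 \right)}\right) - 46177 = \left(\left(-1\right) 13356 - \frac{51}{7 \left(34 + 11 \left(-8\right)\right)^{2}}\right) - 46177 = \left(-13356 - \frac{51}{7 \left(34 - 88\right)^{2}}\right) - 46177 = \left(-13356 - \frac{51}{7 \cdot 2916}\right) - 46177 = \left(-13356 - \frac{17}{6804}\right) - 46177 = - \frac{90874241}{6804} - 46177 = - \frac{405062549}{6804}$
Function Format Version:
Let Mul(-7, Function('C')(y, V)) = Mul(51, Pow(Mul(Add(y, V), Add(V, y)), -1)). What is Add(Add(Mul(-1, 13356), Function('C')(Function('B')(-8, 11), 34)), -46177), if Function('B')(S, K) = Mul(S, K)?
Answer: Rational(-405062549, 6804) ≈ -59533.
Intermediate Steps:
Function('B')(S, K) = Mul(K, S)
Function('C')(y, V) = Mul(Rational(-51, 7), Pow(Add(V, y), -2)) (Function('C')(y, V) = Mul(Rational(-1, 7), Mul(51, Pow(Mul(Add(y, V), Add(V, y)), -1))) = Mul(Rational(-1, 7), Mul(51, Pow(Mul(Add(V, y), Add(V, y)), -1))) = Mul(Rational(-1, 7), Mul(51, Pow(Pow(Add(V, y), 2), -1))) = Mul(Rational(-1, 7), Mul(51, Pow(Add(V, y), -2))) = Mul(Rational(-51, 7), Pow(Add(V, y), -2)))
Add(Add(Mul(-1, 13356), Function('C')(Function('B')(-8, 11), 34)), -46177) = Add(Add(Mul(-1, 13356), Mul(Rational(-51, 7), Pow(Add(34, Mul(11, -8)), -2))), -46177) = Add(Add(-13356, Mul(Rational(-51, 7), Pow(Add(34, -88), -2))), -46177) = Add(Add(-13356, Mul(Rational(-51, 7), Pow(-54, -2))), -46177) = Add(Add(-13356, Mul(Rational(-51, 7), Rational(1, 2916))), -46177) = Add(Add(-13356, Rational(-17, 6804)), -46177) = Add(Rational(-90874241, 6804), -46177) = Rational(-405062549, 6804)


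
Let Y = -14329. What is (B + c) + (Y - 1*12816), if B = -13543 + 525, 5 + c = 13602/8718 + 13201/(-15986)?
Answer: -932991507335/23227658 ≈ -40167.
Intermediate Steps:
c = -99079081/23227658 (c = -5 + (13602/8718 + 13201/(-15986)) = -5 + (13602*(1/8718) + 13201*(-1/15986)) = -5 + (2267/1453 - 13201/15986) = -5 + 17059209/23227658 = -99079081/23227658 ≈ -4.2656)
B = -13018
(B + c) + (Y - 1*12816) = (-13018 - 99079081/23227658) + (-14329 - 1*12816) = -302476730925/23227658 + (-14329 - 12816) = -302476730925/23227658 - 27145 = -932991507335/23227658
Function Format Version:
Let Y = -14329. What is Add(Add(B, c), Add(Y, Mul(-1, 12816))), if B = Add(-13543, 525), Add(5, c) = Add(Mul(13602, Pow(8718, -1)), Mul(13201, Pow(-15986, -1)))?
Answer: Rational(-932991507335, 23227658) ≈ -40167.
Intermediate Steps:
c = Rational(-99079081, 23227658) (c = Add(-5, Add(Mul(13602, Pow(8718, -1)), Mul(13201, Pow(-15986, -1)))) = Add(-5, Add(Mul(13602, Rational(1, 8718)), Mul(13201, Rational(-1, 15986)))) = Add(-5, Add(Rational(2267, 1453), Rational(-13201, 15986))) = Add(-5, Rational(17059209, 23227658)) = Rational(-99079081, 23227658) ≈ -4.2656)
B = -13018
Add(Add(B, c), Add(Y, Mul(-1, 12816))) = Add(Add(-13018, Rational(-99079081, 23227658)), Add(-14329, Mul(-1, 12816))) = Add(Rational(-302476730925, 23227658), Add(-14329, -12816)) = Add(Rational(-302476730925, 23227658), -27145) = Rational(-932991507335, 23227658)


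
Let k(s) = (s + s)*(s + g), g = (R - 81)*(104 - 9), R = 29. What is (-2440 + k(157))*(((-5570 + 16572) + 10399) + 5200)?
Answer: -40015937502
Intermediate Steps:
g = -4940 (g = (29 - 81)*(104 - 9) = -52*95 = -4940)
k(s) = 2*s*(-4940 + s) (k(s) = (s + s)*(s - 4940) = (2*s)*(-4940 + s) = 2*s*(-4940 + s))
(-2440 + k(157))*(((-5570 + 16572) + 10399) + 5200) = (-2440 + 2*157*(-4940 + 157))*(((-5570 + 16572) + 10399) + 5200) = (-2440 + 2*157*(-4783))*((11002 + 10399) + 5200) = (-2440 - 1501862)*(21401 + 5200) = -1504302*26601 = -40015937502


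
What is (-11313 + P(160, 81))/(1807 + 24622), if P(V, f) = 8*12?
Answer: -11217/26429 ≈ -0.42442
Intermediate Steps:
P(V, f) = 96
(-11313 + P(160, 81))/(1807 + 24622) = (-11313 + 96)/(1807 + 24622) = -11217/26429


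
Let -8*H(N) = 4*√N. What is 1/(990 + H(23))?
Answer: 3960/3920377 + 2*√23/3920377 ≈ 0.0010126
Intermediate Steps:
H(N) = -√N/2
1/(990 + H(23)) = 1/(990 - √23/2)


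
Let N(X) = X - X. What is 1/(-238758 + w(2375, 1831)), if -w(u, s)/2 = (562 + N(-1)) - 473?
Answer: -1/238936 ≈ -4.1852e-6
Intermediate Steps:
N(X) = 0
w(u, s) = -178 (w(u, s) = -2*((562 + 0) - 473) = -2*(562 - 473) = -2*89 = -178)
1/(-238758 + w(2375, 1831)) = 1/(-238758 - 178) = 1/(-238936) = -1/238936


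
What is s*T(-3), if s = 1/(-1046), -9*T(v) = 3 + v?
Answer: 0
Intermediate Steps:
T(v) = -⅓ - v/9 (T(v) = -(3 + v)/9 = -⅓ - v/9)
s = -1/1046 ≈ -0.00095602
s*T(-3) = -(-⅓ - ⅑*(-3))/1046 = -(-⅓ + ⅓)/1046 = -1/1046*0 = 0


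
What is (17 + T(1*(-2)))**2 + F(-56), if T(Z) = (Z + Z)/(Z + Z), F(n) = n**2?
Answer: 3460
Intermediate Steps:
T(Z) = 1 (T(Z) = (2*Z)/((2*Z)) = (2*Z)*(1/(2*Z)) = 1)
(17 + T(1*(-2)))**2 + F(-56) = (17 + 1)**2 + (-56)**2 = 18**2 + 3136 = 324 + 3136 = 3460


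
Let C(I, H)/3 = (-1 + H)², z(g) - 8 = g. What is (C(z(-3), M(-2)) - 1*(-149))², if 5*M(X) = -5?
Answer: 25921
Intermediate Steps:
z(g) = 8 + g
M(X) = -1 (M(X) = (⅕)*(-5) = -1)
C(I, H) = 3*(-1 + H)²
(C(z(-3), M(-2)) - 1*(-149))² = (3*(-1 - 1)² - 1*(-149))² = (3*(-2)² + 149)² = (3*4 + 149)² = (12 + 149)² = 161² = 25921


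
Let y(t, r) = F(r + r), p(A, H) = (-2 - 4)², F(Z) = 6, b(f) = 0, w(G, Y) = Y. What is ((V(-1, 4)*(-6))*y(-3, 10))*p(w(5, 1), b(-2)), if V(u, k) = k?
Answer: -5184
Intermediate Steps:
p(A, H) = 36 (p(A, H) = (-6)² = 36)
y(t, r) = 6
((V(-1, 4)*(-6))*y(-3, 10))*p(w(5, 1), b(-2)) = ((4*(-6))*6)*36 = -24*6*36 = -144*36 = -5184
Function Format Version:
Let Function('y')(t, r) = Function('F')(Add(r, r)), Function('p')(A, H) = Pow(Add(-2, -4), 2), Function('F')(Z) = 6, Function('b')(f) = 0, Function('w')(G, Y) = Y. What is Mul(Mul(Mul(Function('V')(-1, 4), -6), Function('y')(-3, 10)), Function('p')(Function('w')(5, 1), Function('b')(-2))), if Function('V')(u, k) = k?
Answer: -5184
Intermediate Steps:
Function('p')(A, H) = 36 (Function('p')(A, H) = Pow(-6, 2) = 36)
Function('y')(t, r) = 6
Mul(Mul(Mul(Function('V')(-1, 4), -6), Function('y')(-3, 10)), Function('p')(Function('w')(5, 1), Function('b')(-2))) = Mul(Mul(Mul(4, -6), 6), 36) = Mul(Mul(-24, 6), 36) = Mul(-144, 36) = -5184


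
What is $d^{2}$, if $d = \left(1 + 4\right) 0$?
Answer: $0$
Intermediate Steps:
$d = 0$ ($d = 5 \cdot 0 = 0$)
$d^{2} = 0^{2} = 0$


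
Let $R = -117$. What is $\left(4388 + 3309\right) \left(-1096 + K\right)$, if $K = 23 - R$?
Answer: $-7358332$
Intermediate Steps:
$K = 140$ ($K = 23 - -117 = 23 + 117 = 140$)
$\left(4388 + 3309\right) \left(-1096 + K\right) = \left(4388 + 3309\right) \left(-1096 + 140\right) = 7697 \left(-956\right) = -7358332$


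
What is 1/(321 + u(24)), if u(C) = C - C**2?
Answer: -1/231 ≈ -0.0043290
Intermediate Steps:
1/(321 + u(24)) = 1/(321 + 24*(1 - 1*24)) = 1/(321 + 24*(1 - 24)) = 1/(321 + 24*(-23)) = 1/(321 - 552) = 1/(-231) = -1/231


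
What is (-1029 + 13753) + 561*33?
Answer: 31237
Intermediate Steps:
(-1029 + 13753) + 561*33 = 12724 + 18513 = 31237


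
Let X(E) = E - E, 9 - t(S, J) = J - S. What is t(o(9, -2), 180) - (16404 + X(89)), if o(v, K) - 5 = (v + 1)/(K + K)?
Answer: -33145/2 ≈ -16573.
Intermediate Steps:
o(v, K) = 5 + (1 + v)/(2*K) (o(v, K) = 5 + (v + 1)/(K + K) = 5 + (1 + v)/((2*K)) = 5 + (1 + v)*(1/(2*K)) = 5 + (1 + v)/(2*K))
t(S, J) = 9 + S - J (t(S, J) = 9 - (J - S) = 9 + (S - J) = 9 + S - J)
X(E) = 0
t(o(9, -2), 180) - (16404 + X(89)) = (9 + (½)*(1 + 9 + 10*(-2))/(-2) - 1*180) - (16404 + 0) = (9 + (½)*(-½)*(1 + 9 - 20) - 180) - 1*16404 = (9 + (½)*(-½)*(-10) - 180) - 16404 = (9 + 5/2 - 180) - 16404 = -337/2 - 16404 = -33145/2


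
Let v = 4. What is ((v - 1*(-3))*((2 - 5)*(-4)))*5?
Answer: 420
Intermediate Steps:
((v - 1*(-3))*((2 - 5)*(-4)))*5 = ((4 - 1*(-3))*((2 - 5)*(-4)))*5 = ((4 + 3)*(-3*(-4)))*5 = (7*12)*5 = 84*5 = 420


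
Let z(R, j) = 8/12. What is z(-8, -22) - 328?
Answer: -982/3 ≈ -327.33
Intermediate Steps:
z(R, j) = 2/3 (z(R, j) = 8*(1/12) = 2/3)
z(-8, -22) - 328 = 2/3 - 328 = -982/3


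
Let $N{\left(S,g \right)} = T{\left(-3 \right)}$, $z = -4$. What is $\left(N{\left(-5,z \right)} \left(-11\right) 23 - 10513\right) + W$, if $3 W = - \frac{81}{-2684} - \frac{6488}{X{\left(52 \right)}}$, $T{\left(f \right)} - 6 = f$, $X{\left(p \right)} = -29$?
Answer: $- \frac{2614686035}{233508} \approx -11197.0$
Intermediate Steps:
$T{\left(f \right)} = 6 + f$
$N{\left(S,g \right)} = 3$ ($N{\left(S,g \right)} = 6 - 3 = 3$)
$W = \frac{17416141}{233508}$ ($W = \frac{- \frac{81}{-2684} - \frac{6488}{-29}}{3} = \frac{\left(-81\right) \left(- \frac{1}{2684}\right) - - \frac{6488}{29}}{3} = \frac{\frac{81}{2684} + \frac{6488}{29}}{3} = \frac{1}{3} \cdot \frac{17416141}{77836} = \frac{17416141}{233508} \approx 74.585$)
$\left(N{\left(-5,z \right)} \left(-11\right) 23 - 10513\right) + W = \left(3 \left(-11\right) 23 - 10513\right) + \frac{17416141}{233508} = \left(\left(-33\right) 23 + \left(-11605 + 1092\right)\right) + \frac{17416141}{233508} = \left(-759 - 10513\right) + \frac{17416141}{233508} = -11272 + \frac{17416141}{233508} = - \frac{2614686035}{233508}$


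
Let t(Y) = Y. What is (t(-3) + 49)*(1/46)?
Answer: 1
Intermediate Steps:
(t(-3) + 49)*(1/46) = (-3 + 49)*(1/46) = 46*(1*(1/46)) = 46*(1/46) = 1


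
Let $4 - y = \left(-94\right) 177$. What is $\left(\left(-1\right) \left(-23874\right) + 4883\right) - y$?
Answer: $12115$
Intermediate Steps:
$y = 16642$ ($y = 4 - \left(-94\right) 177 = 4 - -16638 = 4 + 16638 = 16642$)
$\left(\left(-1\right) \left(-23874\right) + 4883\right) - y = \left(\left(-1\right) \left(-23874\right) + 4883\right) - 16642 = \left(23874 + 4883\right) - 16642 = 28757 - 16642 = 12115$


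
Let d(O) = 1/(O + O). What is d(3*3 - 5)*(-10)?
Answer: -5/4 ≈ -1.2500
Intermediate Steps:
d(O) = 1/(2*O)
d(3*3 - 5)*(-10) = (1/(2*(3*3 - 5)))*(-10) = (1/(2*(9 - 5)))*(-10) = ((1/2)/4)*(-10) = ((1/2)*(1/4))*(-10) = (1/8)*(-10) = -5/4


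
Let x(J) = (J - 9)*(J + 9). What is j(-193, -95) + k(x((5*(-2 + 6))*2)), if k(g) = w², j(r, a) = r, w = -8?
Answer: -129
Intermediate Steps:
x(J) = (-9 + J)*(9 + J)
k(g) = 64 (k(g) = (-8)² = 64)
j(-193, -95) + k(x((5*(-2 + 6))*2)) = -193 + 64 = -129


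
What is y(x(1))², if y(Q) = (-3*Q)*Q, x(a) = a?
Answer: 9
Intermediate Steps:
y(Q) = -3*Q²
y(x(1))² = (-3*1²)² = (-3*1)² = (-3)² = 9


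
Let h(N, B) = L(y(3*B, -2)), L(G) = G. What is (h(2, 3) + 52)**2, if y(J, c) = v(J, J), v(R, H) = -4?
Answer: 2304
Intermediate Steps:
y(J, c) = -4
h(N, B) = -4
(h(2, 3) + 52)**2 = (-4 + 52)**2 = 48**2 = 2304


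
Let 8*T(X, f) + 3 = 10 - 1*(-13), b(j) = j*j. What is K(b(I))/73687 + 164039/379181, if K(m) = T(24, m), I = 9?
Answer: 24176979491/55881420694 ≈ 0.43265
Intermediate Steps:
b(j) = j**2
T(X, f) = 5/2 (T(X, f) = -3/8 + (10 - 1*(-13))/8 = -3/8 + (10 + 13)/8 = -3/8 + (1/8)*23 = -3/8 + 23/8 = 5/2)
K(m) = 5/2
K(b(I))/73687 + 164039/379181 = (5/2)/73687 + 164039/379181 = (5/2)*(1/73687) + 164039*(1/379181) = 5/147374 + 164039/379181 = 24176979491/55881420694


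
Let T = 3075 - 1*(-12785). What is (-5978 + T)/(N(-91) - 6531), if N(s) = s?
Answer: -4941/3311 ≈ -1.4923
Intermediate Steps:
T = 15860 (T = 3075 + 12785 = 15860)
(-5978 + T)/(N(-91) - 6531) = (-5978 + 15860)/(-91 - 6531) = 9882/(-6622) = 9882*(-1/6622) = -4941/3311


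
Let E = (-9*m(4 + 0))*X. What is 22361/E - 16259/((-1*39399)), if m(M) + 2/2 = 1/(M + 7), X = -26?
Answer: -3217655123/30731220 ≈ -104.70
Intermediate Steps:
m(M) = -1 + 1/(7 + M) (m(M) = -1 + 1/(M + 7) = -1 + 1/(7 + M))
E = -2340/11 (E = -9*(-6 - (4 + 0))/(7 + (4 + 0))*(-26) = -9*(-6 - 1*4)/(7 + 4)*(-26) = -9*(-6 - 4)/11*(-26) = -9*(-10)/11*(-26) = -9*(-10/11)*(-26) = (90/11)*(-26) = -2340/11 ≈ -212.73)
22361/E - 16259/((-1*39399)) = 22361/(-2340/11) - 16259/((-1*39399)) = 22361*(-11/2340) - 16259/(-39399) = -245971/2340 - 16259*(-1/39399) = -245971/2340 + 16259/39399 = -3217655123/30731220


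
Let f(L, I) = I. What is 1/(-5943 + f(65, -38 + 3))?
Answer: -1/5978 ≈ -0.00016728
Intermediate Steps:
1/(-5943 + f(65, -38 + 3)) = 1/(-5943 + (-38 + 3)) = 1/(-5943 - 35) = 1/(-5978) = -1/5978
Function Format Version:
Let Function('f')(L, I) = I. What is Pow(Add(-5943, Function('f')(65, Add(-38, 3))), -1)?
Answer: Rational(-1, 5978) ≈ -0.00016728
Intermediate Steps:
Pow(Add(-5943, Function('f')(65, Add(-38, 3))), -1) = Pow(Add(-5943, Add(-38, 3)), -1) = Pow(Add(-5943, -35), -1) = Pow(-5978, -1) = Rational(-1, 5978)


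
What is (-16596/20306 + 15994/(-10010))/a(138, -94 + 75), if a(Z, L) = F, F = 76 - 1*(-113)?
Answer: -858217/67162095 ≈ -0.012778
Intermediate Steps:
F = 189 (F = 76 + 113 = 189)
a(Z, L) = 189
(-16596/20306 + 15994/(-10010))/a(138, -94 + 75) = (-16596/20306 + 15994/(-10010))/189 = (-16596*1/20306 + 15994*(-1/10010))*(1/189) = (-8298/10153 - 727/455)*(1/189) = -858217/355355*1/189 = -858217/67162095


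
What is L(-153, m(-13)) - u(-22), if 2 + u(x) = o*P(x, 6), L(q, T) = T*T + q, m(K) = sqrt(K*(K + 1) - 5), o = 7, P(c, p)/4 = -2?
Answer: 56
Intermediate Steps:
P(c, p) = -8 (P(c, p) = 4*(-2) = -8)
m(K) = sqrt(-5 + K*(1 + K)) (m(K) = sqrt(K*(1 + K) - 5) = sqrt(-5 + K*(1 + K)))
L(q, T) = q + T**2 (L(q, T) = T**2 + q = q + T**2)
u(x) = -58 (u(x) = -2 + 7*(-8) = -2 - 56 = -58)
L(-153, m(-13)) - u(-22) = (-153 + (sqrt(-5 - 13 + (-13)**2))**2) - 1*(-58) = (-153 + (sqrt(-5 - 13 + 169))**2) + 58 = (-153 + (sqrt(151))**2) + 58 = (-153 + 151) + 58 = -2 + 58 = 56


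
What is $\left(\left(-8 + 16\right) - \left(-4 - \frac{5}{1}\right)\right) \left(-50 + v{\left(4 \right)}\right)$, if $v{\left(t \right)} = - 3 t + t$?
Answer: $-986$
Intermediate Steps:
$v{\left(t \right)} = - 2 t$
$\left(\left(-8 + 16\right) - \left(-4 - \frac{5}{1}\right)\right) \left(-50 + v{\left(4 \right)}\right) = \left(\left(-8 + 16\right) - \left(-4 - \frac{5}{1}\right)\right) \left(-50 - 8\right) = \left(8 + \left(5 \cdot 1 + 4\right)\right) \left(-50 - 8\right) = \left(8 + \left(5 + 4\right)\right) \left(-58\right) = \left(8 + 9\right) \left(-58\right) = 17 \left(-58\right) = -986$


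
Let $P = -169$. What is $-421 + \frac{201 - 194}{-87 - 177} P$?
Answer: $- \frac{109961}{264} \approx -416.52$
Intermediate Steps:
$-421 + \frac{201 - 194}{-87 - 177} P = -421 + \frac{201 - 194}{-87 - 177} \left(-169\right) = -421 + \frac{7}{-264} \left(-169\right) = -421 + 7 \left(- \frac{1}{264}\right) \left(-169\right) = -421 - - \frac{1183}{264} = -421 + \frac{1183}{264} = - \frac{109961}{264}$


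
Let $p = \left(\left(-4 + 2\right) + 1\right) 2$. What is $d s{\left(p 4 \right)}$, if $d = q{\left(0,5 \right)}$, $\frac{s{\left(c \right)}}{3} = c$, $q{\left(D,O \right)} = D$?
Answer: $0$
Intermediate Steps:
$p = -2$ ($p = \left(-2 + 1\right) 2 = \left(-1\right) 2 = -2$)
$s{\left(c \right)} = 3 c$
$d = 0$
$d s{\left(p 4 \right)} = 0 \cdot 3 \left(\left(-2\right) 4\right) = 0 \cdot 3 \left(-8\right) = 0 \left(-24\right) = 0$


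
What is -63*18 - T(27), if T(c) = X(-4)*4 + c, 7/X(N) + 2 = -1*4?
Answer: -3469/3 ≈ -1156.3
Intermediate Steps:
X(N) = -7/6 (X(N) = 7/(-2 - 1*4) = 7/(-2 - 4) = 7/(-6) = 7*(-⅙) = -7/6)
T(c) = -14/3 + c (T(c) = -7/6*4 + c = -14/3 + c)
-63*18 - T(27) = -63*18 - (-14/3 + 27) = -1134 - 1*67/3 = -1134 - 67/3 = -3469/3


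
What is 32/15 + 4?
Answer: 92/15 ≈ 6.1333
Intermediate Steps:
32/15 + 4 = 92/15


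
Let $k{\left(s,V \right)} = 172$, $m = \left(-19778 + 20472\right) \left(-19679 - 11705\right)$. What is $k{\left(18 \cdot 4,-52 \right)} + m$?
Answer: $-21780324$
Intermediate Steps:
$m = -21780496$ ($m = 694 \left(-31384\right) = -21780496$)
$k{\left(18 \cdot 4,-52 \right)} + m = 172 - 21780496 = -21780324$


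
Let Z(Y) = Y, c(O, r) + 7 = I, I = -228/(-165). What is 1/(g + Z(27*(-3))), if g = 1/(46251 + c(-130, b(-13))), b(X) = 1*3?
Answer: -2543496/206023121 ≈ -0.012346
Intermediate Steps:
b(X) = 3
I = 76/55 (I = -228*(-1/165) = 76/55 ≈ 1.3818)
c(O, r) = -309/55 (c(O, r) = -7 + 76/55 = -309/55)
g = 55/2543496 (g = 1/(46251 - 309/55) = 1/(2543496/55) = 55/2543496 ≈ 2.1624e-5)
1/(g + Z(27*(-3))) = 1/(55/2543496 + 27*(-3)) = 1/(55/2543496 - 81) = 1/(-206023121/2543496) = -2543496/206023121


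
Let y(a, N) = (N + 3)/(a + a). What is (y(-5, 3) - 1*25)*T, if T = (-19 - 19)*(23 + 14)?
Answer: 179968/5 ≈ 35994.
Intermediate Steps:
y(a, N) = (3 + N)/(2*a) (y(a, N) = (3 + N)/((2*a)) = (3 + N)*(1/(2*a)) = (3 + N)/(2*a))
T = -1406 (T = -38*37 = -1406)
(y(-5, 3) - 1*25)*T = ((½)*(3 + 3)/(-5) - 1*25)*(-1406) = ((½)*(-⅕)*6 - 25)*(-1406) = (-⅗ - 25)*(-1406) = -128/5*(-1406) = 179968/5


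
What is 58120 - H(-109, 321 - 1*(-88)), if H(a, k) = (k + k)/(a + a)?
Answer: 6335489/109 ≈ 58124.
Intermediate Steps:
H(a, k) = k/a (H(a, k) = (2*k)/((2*a)) = (2*k)*(1/(2*a)) = k/a)
58120 - H(-109, 321 - 1*(-88)) = 58120 - (321 - 1*(-88))/(-109) = 58120 - (321 + 88)*(-1)/109 = 58120 - 409*(-1)/109 = 58120 - 1*(-409/109) = 58120 + 409/109 = 6335489/109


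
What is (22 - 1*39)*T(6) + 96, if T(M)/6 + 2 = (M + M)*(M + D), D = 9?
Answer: -18060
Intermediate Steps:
T(M) = -12 + 12*M*(9 + M) (T(M) = -12 + 6*((M + M)*(M + 9)) = -12 + 6*((2*M)*(9 + M)) = -12 + 6*(2*M*(9 + M)) = -12 + 12*M*(9 + M))
(22 - 1*39)*T(6) + 96 = (22 - 1*39)*(-12 + 12*6² + 108*6) + 96 = (22 - 39)*(-12 + 12*36 + 648) + 96 = -17*(-12 + 432 + 648) + 96 = -17*1068 + 96 = -18156 + 96 = -18060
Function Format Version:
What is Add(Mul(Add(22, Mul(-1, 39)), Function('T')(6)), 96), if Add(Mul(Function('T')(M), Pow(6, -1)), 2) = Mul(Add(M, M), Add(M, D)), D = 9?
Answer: -18060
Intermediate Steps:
Function('T')(M) = Add(-12, Mul(12, M, Add(9, M))) (Function('T')(M) = Add(-12, Mul(6, Mul(Add(M, M), Add(M, 9)))) = Add(-12, Mul(6, Mul(Mul(2, M), Add(9, M)))) = Add(-12, Mul(6, Mul(2, M, Add(9, M)))) = Add(-12, Mul(12, M, Add(9, M))))
Add(Mul(Add(22, Mul(-1, 39)), Function('T')(6)), 96) = Add(Mul(Add(22, Mul(-1, 39)), Add(-12, Mul(12, Pow(6, 2)), Mul(108, 6))), 96) = Add(Mul(Add(22, -39), Add(-12, Mul(12, 36), 648)), 96) = Add(Mul(-17, Add(-12, 432, 648)), 96) = Add(Mul(-17, 1068), 96) = Add(-18156, 96) = -18060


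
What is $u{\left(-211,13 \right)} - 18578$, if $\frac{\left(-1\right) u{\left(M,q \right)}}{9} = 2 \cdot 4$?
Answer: $-18650$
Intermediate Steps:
$u{\left(M,q \right)} = -72$ ($u{\left(M,q \right)} = - 9 \cdot 2 \cdot 4 = \left(-9\right) 8 = -72$)
$u{\left(-211,13 \right)} - 18578 = -72 - 18578 = -18650$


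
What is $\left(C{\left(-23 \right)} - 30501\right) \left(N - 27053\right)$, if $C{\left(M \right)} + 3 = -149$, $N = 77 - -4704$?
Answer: $682703616$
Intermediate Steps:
$N = 4781$ ($N = 77 + 4704 = 4781$)
$C{\left(M \right)} = -152$ ($C{\left(M \right)} = -3 - 149 = -152$)
$\left(C{\left(-23 \right)} - 30501\right) \left(N - 27053\right) = \left(-152 - 30501\right) \left(4781 - 27053\right) = \left(-30653\right) \left(-22272\right) = 682703616$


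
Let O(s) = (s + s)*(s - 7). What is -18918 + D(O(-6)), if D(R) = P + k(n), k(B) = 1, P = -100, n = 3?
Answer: -19017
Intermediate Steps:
O(s) = 2*s*(-7 + s) (O(s) = (2*s)*(-7 + s) = 2*s*(-7 + s))
D(R) = -99 (D(R) = -100 + 1 = -99)
-18918 + D(O(-6)) = -18918 - 99 = -19017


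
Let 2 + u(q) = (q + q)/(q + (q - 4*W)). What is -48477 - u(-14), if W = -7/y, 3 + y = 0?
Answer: -193903/4 ≈ -48476.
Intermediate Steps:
y = -3 (y = -3 + 0 = -3)
W = 7/3 (W = -7/(-3) = -7*(-⅓) = 7/3 ≈ 2.3333)
u(q) = -2 + 2*q/(-28/3 + 2*q) (u(q) = -2 + (q + q)/(q + (q - 4*7/3)) = -2 + (2*q)/(q + (q - 28/3)) = -2 + (2*q)/(q + (-28/3 + q)) = -2 + (2*q)/(-28/3 + 2*q) = -2 + 2*q/(-28/3 + 2*q))
-48477 - u(-14) = -48477 - (28 - 3*(-14))/(-14 + 3*(-14)) = -48477 - (28 + 42)/(-14 - 42) = -48477 - 70/(-56) = -48477 - (-1)*70/56 = -48477 - 1*(-5/4) = -48477 + 5/4 = -193903/4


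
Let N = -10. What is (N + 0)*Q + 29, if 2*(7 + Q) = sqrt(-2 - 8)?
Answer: 99 - 5*I*sqrt(10) ≈ 99.0 - 15.811*I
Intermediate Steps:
Q = -7 + I*sqrt(10)/2 (Q = -7 + sqrt(-2 - 8)/2 = -7 + sqrt(-10)/2 = -7 + (I*sqrt(10))/2 = -7 + I*sqrt(10)/2 ≈ -7.0 + 1.5811*I)
(N + 0)*Q + 29 = (-10 + 0)*(-7 + I*sqrt(10)/2) + 29 = -10*(-7 + I*sqrt(10)/2) + 29 = (70 - 5*I*sqrt(10)) + 29 = 99 - 5*I*sqrt(10)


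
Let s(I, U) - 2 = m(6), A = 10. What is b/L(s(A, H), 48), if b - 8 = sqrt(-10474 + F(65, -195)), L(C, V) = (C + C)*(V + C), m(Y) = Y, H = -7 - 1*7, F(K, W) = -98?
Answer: 1/112 + I*sqrt(2643)/448 ≈ 0.0089286 + 0.11475*I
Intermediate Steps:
H = -14 (H = -7 - 7 = -14)
s(I, U) = 8 (s(I, U) = 2 + 6 = 8)
L(C, V) = 2*C*(C + V) (L(C, V) = (2*C)*(C + V) = 2*C*(C + V))
b = 8 + 2*I*sqrt(2643) (b = 8 + sqrt(-10474 - 98) = 8 + sqrt(-10572) = 8 + 2*I*sqrt(2643) ≈ 8.0 + 102.82*I)
b/L(s(A, H), 48) = (8 + 2*I*sqrt(2643))/((2*8*(8 + 48))) = (8 + 2*I*sqrt(2643))/((2*8*56)) = (8 + 2*I*sqrt(2643))/896 = (8 + 2*I*sqrt(2643))*(1/896) = 1/112 + I*sqrt(2643)/448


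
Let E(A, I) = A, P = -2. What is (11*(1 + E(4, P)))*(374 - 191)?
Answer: 10065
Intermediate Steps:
(11*(1 + E(4, P)))*(374 - 191) = (11*(1 + 4))*(374 - 191) = (11*5)*183 = 55*183 = 10065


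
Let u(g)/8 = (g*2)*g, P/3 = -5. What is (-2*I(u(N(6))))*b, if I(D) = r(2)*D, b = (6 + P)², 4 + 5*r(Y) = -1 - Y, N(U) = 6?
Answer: 653184/5 ≈ 1.3064e+5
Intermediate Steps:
P = -15 (P = 3*(-5) = -15)
r(Y) = -1 - Y/5 (r(Y) = -⅘ + (-1 - Y)/5 = -⅘ + (-⅕ - Y/5) = -1 - Y/5)
b = 81 (b = (6 - 15)² = (-9)² = 81)
u(g) = 16*g² (u(g) = 8*((g*2)*g) = 8*((2*g)*g) = 8*(2*g²) = 16*g²)
I(D) = -7*D/5 (I(D) = (-1 - ⅕*2)*D = (-1 - ⅖)*D = -7*D/5)
(-2*I(u(N(6))))*b = -(-14)*16*6²/5*81 = -(-14)*16*36/5*81 = -(-14)*576/5*81 = -2*(-4032/5)*81 = (8064/5)*81 = 653184/5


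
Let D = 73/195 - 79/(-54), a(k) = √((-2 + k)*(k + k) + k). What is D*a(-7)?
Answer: 6449*√119/3510 ≈ 20.043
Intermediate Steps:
a(k) = √(k + 2*k*(-2 + k)) (a(k) = √((-2 + k)*(2*k) + k) = √(2*k*(-2 + k) + k) = √(k + 2*k*(-2 + k)))
D = 6449/3510 (D = 73*(1/195) - 79*(-1/54) = 73/195 + 79/54 = 6449/3510 ≈ 1.8373)
D*a(-7) = 6449*√(-7*(-3 + 2*(-7)))/3510 = 6449*√(-7*(-3 - 14))/3510 = 6449*√(-7*(-17))/3510 = 6449*√119/3510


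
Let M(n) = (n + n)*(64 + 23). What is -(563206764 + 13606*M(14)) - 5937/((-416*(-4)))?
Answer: -992328036657/1664 ≈ -5.9635e+8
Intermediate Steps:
M(n) = 174*n (M(n) = (2*n)*87 = 174*n)
-(563206764 + 13606*M(14)) - 5937/((-416*(-4))) = -13606/(1/(41394 + 174*14)) - 5937/((-416*(-4))) = -13606/(1/(41394 + 2436)) - 5937/1664 = -13606/(1/43830) - 5937*1/1664 = -13606/1/43830 - 5937/1664 = -13606*43830 - 5937/1664 = -596350980 - 5937/1664 = -992328036657/1664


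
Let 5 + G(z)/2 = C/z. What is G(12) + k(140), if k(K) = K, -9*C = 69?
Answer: 2317/18 ≈ 128.72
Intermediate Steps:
C = -23/3 (C = -⅑*69 = -23/3 ≈ -7.6667)
G(z) = -10 - 46/(3*z) (G(z) = -10 + 2*(-23/(3*z)) = -10 - 46/(3*z))
G(12) + k(140) = (-10 - 46/3/12) + 140 = (-10 - 46/3*1/12) + 140 = (-10 - 23/18) + 140 = -203/18 + 140 = 2317/18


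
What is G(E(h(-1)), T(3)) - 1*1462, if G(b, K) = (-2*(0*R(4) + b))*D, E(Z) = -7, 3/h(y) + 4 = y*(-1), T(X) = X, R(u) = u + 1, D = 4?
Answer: -1406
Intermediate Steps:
R(u) = 1 + u
h(y) = 3/(-4 - y) (h(y) = 3/(-4 + y*(-1)) = 3/(-4 - y))
G(b, K) = -8*b (G(b, K) = -2*(0*(1 + 4) + b)*4 = -2*(0*5 + b)*4 = -2*(0 + b)*4 = -2*b*4 = -8*b)
G(E(h(-1)), T(3)) - 1*1462 = -8*(-7) - 1*1462 = 56 - 1462 = -1406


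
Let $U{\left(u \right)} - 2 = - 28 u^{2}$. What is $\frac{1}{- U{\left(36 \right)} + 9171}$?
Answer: $\frac{1}{45457} \approx 2.1999 \cdot 10^{-5}$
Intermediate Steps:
$U{\left(u \right)} = 2 - 28 u^{2}$
$\frac{1}{- U{\left(36 \right)} + 9171} = \frac{1}{- (2 - 28 \cdot 36^{2}) + 9171} = \frac{1}{- (2 - 36288) + 9171} = \frac{1}{\left(-1\right) \left(-36286\right) + 9171} = \frac{1}{36286 + 9171} = \frac{1}{45457}$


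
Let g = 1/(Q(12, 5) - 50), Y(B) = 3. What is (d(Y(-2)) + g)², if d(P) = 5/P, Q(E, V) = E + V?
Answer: 324/121 ≈ 2.6777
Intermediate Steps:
g = -1/33 (g = 1/((12 + 5) - 50) = 1/(17 - 50) = 1/(-33) = -1/33 ≈ -0.030303)
(d(Y(-2)) + g)² = (5/3 - 1/33)² = (18/11)² = 324/121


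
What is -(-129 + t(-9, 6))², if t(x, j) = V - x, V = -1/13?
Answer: -2436721/169 ≈ -14418.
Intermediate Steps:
V = -1/13 (V = -1*1/13 = -1/13 ≈ -0.076923)
t(x, j) = -1/13 - x
-(-129 + t(-9, 6))² = -(-129 + (-1/13 - 1*(-9)))² = -(-129 + (-1/13 + 9))² = -(-129 + 116/13)² = -(-1561/13)² = -1*2436721/169 = -2436721/169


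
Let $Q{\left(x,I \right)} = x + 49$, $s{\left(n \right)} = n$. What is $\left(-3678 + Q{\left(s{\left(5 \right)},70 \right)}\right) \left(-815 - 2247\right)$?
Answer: $11096688$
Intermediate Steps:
$Q{\left(x,I \right)} = 49 + x$
$\left(-3678 + Q{\left(s{\left(5 \right)},70 \right)}\right) \left(-815 - 2247\right) = \left(-3678 + \left(49 + 5\right)\right) \left(-815 - 2247\right) = \left(-3678 + 54\right) \left(-3062\right) = \left(-3624\right) \left(-3062\right) = 11096688$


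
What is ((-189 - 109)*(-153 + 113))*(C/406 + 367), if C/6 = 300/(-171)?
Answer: 16871794480/3857 ≈ 4.3743e+6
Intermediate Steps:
C = -200/19 (C = 6*(300/(-171)) = 6*(300*(-1/171)) = 6*(-100/57) = -200/19 ≈ -10.526)
((-189 - 109)*(-153 + 113))*(C/406 + 367) = ((-189 - 109)*(-153 + 113))*(-200/19/406 + 367) = (-298*(-40))*(-200/19*1/406 + 367) = 11920*(-100/3857 + 367) = 11920*(1415419/3857) = 16871794480/3857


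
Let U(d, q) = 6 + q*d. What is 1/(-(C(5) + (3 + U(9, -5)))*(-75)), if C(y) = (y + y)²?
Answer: 1/4800 ≈ 0.00020833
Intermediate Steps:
C(y) = 4*y² (C(y) = (2*y)² = 4*y²)
U(d, q) = 6 + d*q
1/(-(C(5) + (3 + U(9, -5)))*(-75)) = 1/(-(4*5² + (3 + (6 + 9*(-5))))*(-75)) = 1/(-(4*25 + (3 + (6 - 45)))*(-75)) = 1/(-(100 + (3 - 39))*(-75)) = 1/(-(100 - 36)*(-75)) = 1/(-64*(-75)) = 1/(-1*(-4800)) = 1/4800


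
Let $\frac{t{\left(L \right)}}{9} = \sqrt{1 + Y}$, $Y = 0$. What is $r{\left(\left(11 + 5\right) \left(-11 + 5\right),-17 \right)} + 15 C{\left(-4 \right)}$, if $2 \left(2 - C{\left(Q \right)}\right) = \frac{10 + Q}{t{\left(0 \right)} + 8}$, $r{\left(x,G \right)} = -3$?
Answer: $\frac{414}{17} \approx 24.353$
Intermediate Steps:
$t{\left(L \right)} = 9$ ($t{\left(L \right)} = 9 \sqrt{1 + 0} = 9 \sqrt{1} = 9 \cdot 1 = 9$)
$C{\left(Q \right)} = \frac{29}{17} - \frac{Q}{34}$ ($C{\left(Q \right)} = 2 - \frac{\left(10 + Q\right) \frac{1}{9 + 8}}{2} = 2 - \frac{\left(10 + Q\right) \frac{1}{17}}{2} = 2 - \frac{\frac{10}{17} + \frac{Q}{17}}{2} = 2 - \left(\frac{5}{17} + \frac{Q}{34}\right) = \frac{29}{17} - \frac{Q}{34}$)
$r{\left(\left(11 + 5\right) \left(-11 + 5\right),-17 \right)} + 15 C{\left(-4 \right)} = -3 + 15 \left(\frac{29}{17} - - \frac{2}{17}\right) = -3 + 15 \left(\frac{29}{17} + \frac{2}{17}\right) = -3 + 15 \cdot \frac{31}{17} = -3 + \frac{465}{17} = \frac{414}{17}$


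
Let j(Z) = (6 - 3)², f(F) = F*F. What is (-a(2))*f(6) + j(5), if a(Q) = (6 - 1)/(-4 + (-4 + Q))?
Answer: 39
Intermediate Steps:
a(Q) = 5/(-8 + Q)
f(F) = F²
j(Z) = 9 (j(Z) = 3² = 9)
(-a(2))*f(6) + j(5) = -5/(-8 + 2)*6² + 9 = -5/(-6)*36 + 9 = -5*(-1)/6*36 + 9 = -1*(-⅚)*36 + 9 = (⅚)*36 + 9 = 30 + 9 = 39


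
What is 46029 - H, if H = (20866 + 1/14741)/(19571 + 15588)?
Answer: 23855548174044/518278819 ≈ 46028.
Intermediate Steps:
H = 307585707/518278819 (H = (20866 + 1/14741)/35159 = (307585707/14741)*(1/35159) = 307585707/518278819 ≈ 0.59348)
46029 - H = 46029 - 1*307585707/518278819 = 46029 - 307585707/518278819 = 23855548174044/518278819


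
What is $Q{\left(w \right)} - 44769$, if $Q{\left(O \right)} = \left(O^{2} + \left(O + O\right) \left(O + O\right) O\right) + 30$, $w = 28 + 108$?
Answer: $10035581$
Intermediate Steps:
$w = 136$
$Q{\left(O \right)} = 30 + O^{2} + 4 O^{3}$ ($Q{\left(O \right)} = \left(O^{2} + 2 O 2 O O\right) + 30 = \left(O^{2} + 4 O^{2} O\right) + 30 = \left(O^{2} + 4 O^{3}\right) + 30 = 30 + O^{2} + 4 O^{3}$)
$Q{\left(w \right)} - 44769 = \left(30 + 136^{2} + 4 \cdot 136^{3}\right) - 44769 = \left(30 + 18496 + 4 \cdot 2515456\right) - 44769 = \left(30 + 18496 + 10061824\right) - 44769 = 10080350 - 44769 = 10035581$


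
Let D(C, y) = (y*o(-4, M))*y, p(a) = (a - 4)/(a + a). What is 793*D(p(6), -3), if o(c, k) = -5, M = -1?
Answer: -35685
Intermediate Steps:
p(a) = (-4 + a)/(2*a) (p(a) = (-4 + a)/((2*a)) = (-4 + a)*(1/(2*a)) = (-4 + a)/(2*a))
D(C, y) = -5*y**2 (D(C, y) = (y*(-5))*y = (-5*y)*y = -5*y**2)
793*D(p(6), -3) = 793*(-5*(-3)**2) = 793*(-5*9) = 793*(-45) = -35685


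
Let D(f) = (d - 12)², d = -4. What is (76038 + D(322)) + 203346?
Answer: 279640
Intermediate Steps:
D(f) = 256 (D(f) = (-4 - 12)² = (-16)² = 256)
(76038 + D(322)) + 203346 = (76038 + 256) + 203346 = 76294 + 203346 = 279640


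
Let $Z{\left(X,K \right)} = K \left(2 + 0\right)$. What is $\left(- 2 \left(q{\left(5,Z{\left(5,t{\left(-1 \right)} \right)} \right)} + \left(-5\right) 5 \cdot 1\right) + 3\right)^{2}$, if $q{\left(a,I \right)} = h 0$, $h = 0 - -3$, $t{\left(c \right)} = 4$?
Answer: $2809$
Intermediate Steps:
$h = 3$ ($h = 0 + 3 = 3$)
$Z{\left(X,K \right)} = 2 K$ ($Z{\left(X,K \right)} = K 2 = 2 K$)
$q{\left(a,I \right)} = 0$ ($q{\left(a,I \right)} = 3 \cdot 0 = 0$)
$\left(- 2 \left(q{\left(5,Z{\left(5,t{\left(-1 \right)} \right)} \right)} + \left(-5\right) 5 \cdot 1\right) + 3\right)^{2} = \left(- 2 \left(0 + \left(-5\right) 5 \cdot 1\right) + 3\right)^{2} = \left(- 2 \left(0 - 25\right) + 3\right)^{2} = \left(\left(-2\right) \left(-25\right) + 3\right)^{2} = \left(50 + 3\right)^{2} = 53^{2} = 2809$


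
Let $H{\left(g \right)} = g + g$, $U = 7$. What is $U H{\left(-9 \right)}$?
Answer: $-126$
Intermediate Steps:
$H{\left(g \right)} = 2 g$
$U H{\left(-9 \right)} = 7 \cdot 2 \left(-9\right) = 7 \left(-18\right) = -126$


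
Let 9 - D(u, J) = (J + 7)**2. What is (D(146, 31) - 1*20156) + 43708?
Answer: 22117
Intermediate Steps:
D(u, J) = 9 - (7 + J)**2 (D(u, J) = 9 - (J + 7)**2 = 9 - (7 + J)**2)
(D(146, 31) - 1*20156) + 43708 = ((9 - (7 + 31)**2) - 1*20156) + 43708 = ((9 - 1*38**2) - 20156) + 43708 = ((9 - 1*1444) - 20156) + 43708 = ((9 - 1444) - 20156) + 43708 = (-1435 - 20156) + 43708 = -21591 + 43708 = 22117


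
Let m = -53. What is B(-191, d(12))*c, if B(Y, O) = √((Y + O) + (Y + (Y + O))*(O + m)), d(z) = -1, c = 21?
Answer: 21*√20490 ≈ 3006.0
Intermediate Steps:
B(Y, O) = √(O + Y + (-53 + O)*(O + 2*Y)) (B(Y, O) = √((Y + O) + (Y + (Y + O))*(O - 53)) = √((O + Y) + (Y + (O + Y))*(-53 + O)) = √((O + Y) + (O + 2*Y)*(-53 + O)) = √((O + Y) + (-53 + O)*(O + 2*Y)) = √(O + Y + (-53 + O)*(O + 2*Y)))
B(-191, d(12))*c = √((-1)² - 105*(-191) - 52*(-1) + 2*(-1)*(-191))*21 = √(1 + 20055 + 52 + 382)*21 = √20490*21 = 21*√20490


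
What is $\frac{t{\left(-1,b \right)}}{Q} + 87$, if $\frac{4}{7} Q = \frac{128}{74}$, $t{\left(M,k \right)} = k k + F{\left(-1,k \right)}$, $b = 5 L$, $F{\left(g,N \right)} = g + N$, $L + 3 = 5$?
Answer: $\frac{13777}{112} \approx 123.01$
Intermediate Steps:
$L = 2$ ($L = -3 + 5 = 2$)
$F{\left(g,N \right)} = N + g$
$b = 10$ ($b = 5 \cdot 2 = 10$)
$t{\left(M,k \right)} = -1 + k + k^{2}$ ($t{\left(M,k \right)} = k k + \left(k - 1\right) = k^{2} + \left(-1 + k\right) = -1 + k + k^{2}$)
$Q = \frac{112}{37}$ ($Q = \frac{7 \cdot \frac{128}{74}}{4} = \frac{7 \cdot 128 \cdot \frac{1}{74}}{4} = \frac{7}{4} \cdot \frac{64}{37} = \frac{112}{37} \approx 3.027$)
$\frac{t{\left(-1,b \right)}}{Q} + 87 = \frac{-1 + 10 + 10^{2}}{\frac{112}{37}} + 87 = \left(-1 + 10 + 100\right) \frac{37}{112} + 87 = 109 \cdot \frac{37}{112} + 87 = \frac{4033}{112} + 87 = \frac{13777}{112}$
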